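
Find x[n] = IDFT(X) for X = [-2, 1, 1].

x[n] = (1/3) Σ(k=0 to 2) X[k] · e^(2πikn/3)

Computing each x[n]:
x[0] = 0
x[1] = -1
x[2] = -1

x = [0, -1, -1]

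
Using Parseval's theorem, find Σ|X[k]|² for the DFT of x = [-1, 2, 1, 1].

Parseval: Σ|x[n]|² = (1/N)Σ|X[k]|², so Σ|X[k]|² = N·Σ|x[n]|² = 4·7.0000

Σ|X[k]|² = N·Σ|x[n]|² = 4·7.0000 = 28.0000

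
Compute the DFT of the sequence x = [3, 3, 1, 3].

X[k] = Σ(n=0 to 3) x[n] · ω_4^(nk)
where ω_4 = e^(-2πi/4)

Computing each X[k]:
X[0] = 10
X[1] = 2
X[2] = -2
X[3] = 2

X = [10, 2, -2, 2]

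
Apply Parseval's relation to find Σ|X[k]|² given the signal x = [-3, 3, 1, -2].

Parseval: Σ|x[n]|² = (1/N)Σ|X[k]|², so Σ|X[k]|² = N·Σ|x[n]|² = 4·23.0000

Σ|X[k]|² = N·Σ|x[n]|² = 4·23.0000 = 92.0000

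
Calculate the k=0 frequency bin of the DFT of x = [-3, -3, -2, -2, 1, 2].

X[0] = Σ(n=0 to 5) x[n] · ω_6^0 = Σ x[n]
= (-3) + (-3) + (-2) + (-2) + (1) + (2)

X[0] = -7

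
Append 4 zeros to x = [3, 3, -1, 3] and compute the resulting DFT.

Original 4-point DFT: [8, 4, -4, 4]
Zero-padded 8-point DFT provides frequency interpolation.

DFT_8([x, 0, ...]) = [8, 3.0000-3.2426i, 4, 3.0000-5.2426i, -4, 3.0000+5.2426i, 4, 3.0000+3.2426i]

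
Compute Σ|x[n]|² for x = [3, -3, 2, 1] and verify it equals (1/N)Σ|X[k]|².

Time domain:
Σ|x[n]|² = |3|² + |-3|² + |2|² + |1|² = 23.0000

Frequency domain:
(1/4)Σ|X[k]|² = (1/4)(|3|² + |1+4i|² + |7|² + |1-4i|²) = (1/4)·92.0000 = 23.0000

Both sides agree, confirming Parseval's theorem.

Σ|x[n]|² = (1/N)Σ|X[k]|² = 23.0000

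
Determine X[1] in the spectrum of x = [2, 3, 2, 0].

X[1] = Σ(n=0 to 3) x[n] · ω_4^(1n) where ω_4 = e^(-2πi/4)
= (2)·ω_4^0 + (3)·ω_4^1 + (2)·ω_4^2 + (0)·ω_4^3

X[1] = -3i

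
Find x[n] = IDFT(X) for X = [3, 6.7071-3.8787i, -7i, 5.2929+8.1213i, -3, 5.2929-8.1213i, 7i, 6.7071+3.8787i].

x[n] = (1/8) Σ(k=0 to 7) X[k] · e^(2πikn/8)

Computing each x[n]:
x[0] = 3
x[1] = 2
x[2] = 3
x[3] = -2
x[4] = -3
x[5] = 3
x[6] = -3
x[7] = 0

x = [3, 2, 3, -2, -3, 3, -3, 0]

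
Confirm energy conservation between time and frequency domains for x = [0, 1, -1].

Time domain:
Σ|x[n]|² = |0|² + |1|² + |-1|² = 2.0000

Frequency domain:
(1/3)Σ|X[k]|² = (1/3)(|0|² + |-1.7321i|² + |1.7321i|²) = (1/3)·6.0000 = 2.0000

Both sides agree, confirming Parseval's theorem.

Σ|x[n]|² = (1/N)Σ|X[k]|² = 2.0000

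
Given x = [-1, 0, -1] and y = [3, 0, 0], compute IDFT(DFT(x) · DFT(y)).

(x ⊛ y)[n] = Σ(m=0 to 2) x[m] · y[(n-m) mod 3]

Computing each output sample:
(x ⊛ y)[0] = -3
(x ⊛ y)[1] = 0
(x ⊛ y)[2] = -3

x ⊛ y = [-3, 0, -3]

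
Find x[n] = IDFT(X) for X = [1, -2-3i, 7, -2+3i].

x[n] = (1/4) Σ(k=0 to 3) X[k] · e^(2πikn/4)

Computing each x[n]:
x[0] = 1
x[1] = 0
x[2] = 3
x[3] = -3

x = [1, 0, 3, -3]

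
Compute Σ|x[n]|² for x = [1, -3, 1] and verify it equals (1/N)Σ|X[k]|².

Time domain:
Σ|x[n]|² = |1|² + |-3|² + |1|² = 11.0000

Frequency domain:
(1/3)Σ|X[k]|² = (1/3)(|-1|² + |2.0000+3.4641i|² + |2.0000-3.4641i|²) = (1/3)·33.0000 = 11.0000

Both sides agree, confirming Parseval's theorem.

Σ|x[n]|² = (1/N)Σ|X[k]|² = 11.0000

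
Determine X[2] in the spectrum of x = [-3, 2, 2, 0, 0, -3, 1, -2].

X[2] = Σ(n=0 to 7) x[n] · ω_8^(2n) where ω_8 = e^(-2πi/8)
= (-3)·ω_8^0 + (2)·ω_8^2 + (2)·ω_8^4 + (0)·ω_8^6 + (0)·ω_8^8 + (-3)·ω_8^10 + (1)·ω_8^12 + (-2)·ω_8^14

X[2] = -6-1i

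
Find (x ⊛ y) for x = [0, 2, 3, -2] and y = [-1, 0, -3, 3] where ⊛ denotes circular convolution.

(x ⊛ y)[n] = Σ(m=0 to 3) x[m] · y[(n-m) mod 4]

Computing each output sample:
(x ⊛ y)[0] = -3
(x ⊛ y)[1] = 13
(x ⊛ y)[2] = -9
(x ⊛ y)[3] = -4

x ⊛ y = [-3, 13, -9, -4]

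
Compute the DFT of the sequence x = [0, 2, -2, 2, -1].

X[k] = Σ(n=0 to 4) x[n] · ω_5^(nk)
where ω_5 = e^(-2πi/5)

Computing each X[k]:
X[0] = 1
X[1] = 0.3090-0.5020i
X[2] = -0.8090-5.5676i
X[3] = -0.8090+5.5676i
X[4] = 0.3090+0.5020i

X = [1, 0.3090-0.5020i, -0.8090-5.5676i, -0.8090+5.5676i, 0.3090+0.5020i]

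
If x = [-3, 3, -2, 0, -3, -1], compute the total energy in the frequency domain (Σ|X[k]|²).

Parseval: Σ|x[n]|² = (1/N)Σ|X[k]|², so Σ|X[k]|² = N·Σ|x[n]|² = 6·32.0000

Σ|X[k]|² = N·Σ|x[n]|² = 6·32.0000 = 192.0000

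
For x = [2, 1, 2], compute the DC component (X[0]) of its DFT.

X[0] = Σ(n=0 to 2) x[n] · ω_3^0 = Σ x[n]
= (2) + (1) + (2)

X[0] = 5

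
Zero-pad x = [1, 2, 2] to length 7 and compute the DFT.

Original 3-point DFT: [5, -1, -1]
Zero-padded 7-point DFT provides frequency interpolation.

DFT_7([x, 0, ...]) = [5, 1.8019-3.5135i, -1.2470-1.0821i, 0.4450+0.6959i, 0.4450-0.6959i, -1.2470+1.0821i, 1.8019+3.5135i]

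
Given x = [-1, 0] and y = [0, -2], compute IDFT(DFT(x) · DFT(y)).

(x ⊛ y)[n] = Σ(m=0 to 1) x[m] · y[(n-m) mod 2]

Computing each output sample:
(x ⊛ y)[0] = 0
(x ⊛ y)[1] = 2

x ⊛ y = [0, 2]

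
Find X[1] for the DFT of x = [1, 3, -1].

X[1] = Σ(n=0 to 2) x[n] · ω_3^(1n) where ω_3 = e^(-2πi/3)
= (1)·ω_3^0 + (3)·ω_3^1 + (-1)·ω_3^2

X[1] = -3.4641i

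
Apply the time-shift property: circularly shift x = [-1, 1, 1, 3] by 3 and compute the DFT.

Time shift by 3: X_shifted[k] = ω_4^(3k) · X[k]
Shifted x = [1, 1, 3, -1]

DFT(x[n-3]) = [4, -2-2i, 4, -2+2i]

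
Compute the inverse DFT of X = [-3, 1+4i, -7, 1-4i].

x[n] = (1/4) Σ(k=0 to 3) X[k] · e^(2πikn/4)

Computing each x[n]:
x[0] = -2
x[1] = -1
x[2] = -3
x[3] = 3

x = [-2, -1, -3, 3]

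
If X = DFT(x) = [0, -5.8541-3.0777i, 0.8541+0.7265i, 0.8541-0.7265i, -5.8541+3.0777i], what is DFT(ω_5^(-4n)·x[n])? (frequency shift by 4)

Modulation property: DFT(ω_5^(-4n)·x[n]) = X[(k-4) mod 5], so circularly shift X by 4 positions.

X[k-4] = [-5.8541-3.0777i, 0.8541+0.7265i, 0.8541-0.7265i, -5.8541+3.0777i, 0]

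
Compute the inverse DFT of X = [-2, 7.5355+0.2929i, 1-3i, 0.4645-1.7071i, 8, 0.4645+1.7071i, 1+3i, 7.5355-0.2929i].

x[n] = (1/8) Σ(k=0 to 7) X[k] · e^(2πikn/8)

Computing each x[n]:
x[0] = 3
x[1] = 1
x[2] = 0
x[3] = -3
x[4] = -1
x[5] = -2
x[6] = 1
x[7] = -1

x = [3, 1, 0, -3, -1, -2, 1, -1]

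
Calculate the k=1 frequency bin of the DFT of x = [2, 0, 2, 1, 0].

X[1] = Σ(n=0 to 4) x[n] · ω_5^(1n) where ω_5 = e^(-2πi/5)
= (2)·ω_5^0 + (0)·ω_5^1 + (2)·ω_5^2 + (1)·ω_5^3 + (0)·ω_5^4

X[1] = -0.4271-0.5878i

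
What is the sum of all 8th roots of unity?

Sum of all nth roots of unity equals 0 for n > 1 (geometric series with r ≠ 1).

0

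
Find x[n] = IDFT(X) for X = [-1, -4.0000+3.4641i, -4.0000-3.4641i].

x[n] = (1/3) Σ(k=0 to 2) X[k] · e^(2πikn/3)

Computing each x[n]:
x[0] = -3
x[1] = -1
x[2] = 3

x = [-3, -1, 3]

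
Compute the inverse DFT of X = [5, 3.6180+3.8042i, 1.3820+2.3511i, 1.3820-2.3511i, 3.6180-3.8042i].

x[n] = (1/5) Σ(k=0 to 4) X[k] · e^(2πikn/5)

Computing each x[n]:
x[0] = 3
x[1] = -1
x[2] = 0
x[3] = 0
x[4] = 3

x = [3, -1, 0, 0, 3]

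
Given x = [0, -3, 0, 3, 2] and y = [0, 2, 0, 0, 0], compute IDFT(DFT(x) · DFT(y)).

(x ⊛ y)[n] = Σ(m=0 to 4) x[m] · y[(n-m) mod 5]

Computing each output sample:
(x ⊛ y)[0] = 4
(x ⊛ y)[1] = 0
(x ⊛ y)[2] = -6
(x ⊛ y)[3] = 0
(x ⊛ y)[4] = 6

x ⊛ y = [4, 0, -6, 0, 6]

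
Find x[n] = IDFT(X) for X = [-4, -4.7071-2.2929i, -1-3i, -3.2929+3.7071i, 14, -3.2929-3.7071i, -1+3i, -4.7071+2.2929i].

x[n] = (1/8) Σ(k=0 to 7) X[k] · e^(2πikn/8)

Computing each x[n]:
x[0] = -1
x[1] = -2
x[2] = 3
x[3] = -3
x[4] = 3
x[5] = -1
x[6] = 0
x[7] = -3

x = [-1, -2, 3, -3, 3, -1, 0, -3]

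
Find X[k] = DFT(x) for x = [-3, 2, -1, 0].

X[k] = Σ(n=0 to 3) x[n] · ω_4^(nk)
where ω_4 = e^(-2πi/4)

Computing each X[k]:
X[0] = -2
X[1] = -2-2i
X[2] = -6
X[3] = -2+2i

X = [-2, -2-2i, -6, -2+2i]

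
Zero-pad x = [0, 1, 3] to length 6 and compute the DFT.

Original 3-point DFT: [4, -2.0000+1.7321i, -2.0000-1.7321i]
Zero-padded 6-point DFT provides frequency interpolation.

DFT_6([x, 0, ...]) = [4, -1.0000-3.4641i, -2.0000+1.7321i, 2, -2.0000-1.7321i, -1.0000+3.4641i]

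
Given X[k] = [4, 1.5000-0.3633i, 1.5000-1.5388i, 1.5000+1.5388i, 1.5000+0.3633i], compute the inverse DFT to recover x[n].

x[n] = (1/5) Σ(k=0 to 4) X[k] · e^(2πikn/5)

Computing each x[n]:
x[0] = 2
x[1] = 1
x[2] = 0
x[3] = 1
x[4] = 0

x = [2, 1, 0, 1, 0]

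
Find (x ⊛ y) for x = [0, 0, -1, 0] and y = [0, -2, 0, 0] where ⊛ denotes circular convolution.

(x ⊛ y)[n] = Σ(m=0 to 3) x[m] · y[(n-m) mod 4]

Computing each output sample:
(x ⊛ y)[0] = 0
(x ⊛ y)[1] = 0
(x ⊛ y)[2] = 0
(x ⊛ y)[3] = 2

x ⊛ y = [0, 0, 0, 2]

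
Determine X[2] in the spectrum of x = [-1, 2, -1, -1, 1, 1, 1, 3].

X[2] = Σ(n=0 to 7) x[n] · ω_8^(2n) where ω_8 = e^(-2πi/8)
= (-1)·ω_8^0 + (2)·ω_8^2 + (-1)·ω_8^4 + (-1)·ω_8^6 + (1)·ω_8^8 + (1)·ω_8^10 + (1)·ω_8^12 + (3)·ω_8^14

X[2] = -1i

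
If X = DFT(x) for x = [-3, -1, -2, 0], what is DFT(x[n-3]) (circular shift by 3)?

Time shift by 3: X_shifted[k] = ω_4^(3k) · X[k]
Shifted x = [-1, -2, 0, -3]

DFT(x[n-3]) = [-6, -1-1i, 4, -1+1i]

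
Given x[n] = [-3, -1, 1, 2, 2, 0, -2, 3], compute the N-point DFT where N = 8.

X[k] = Σ(n=0 to 7) x[n] · ω_8^(nk)
where ω_8 = e^(-2πi/8)

Computing each X[k]:
X[0] = 2
X[1] = -5.0000-1.5858i
X[2] = 6i
X[3] = -5.0000+4.4142i
X[4] = -6
X[5] = -5.0000-4.4142i
X[6] = -6i
X[7] = -5.0000+1.5858i

X = [2, -5.0000-1.5858i, 6i, -5.0000+4.4142i, -6, -5.0000-4.4142i, -6i, -5.0000+1.5858i]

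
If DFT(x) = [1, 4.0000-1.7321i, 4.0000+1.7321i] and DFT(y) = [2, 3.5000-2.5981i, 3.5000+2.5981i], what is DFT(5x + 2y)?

By linearity: DFT(5x + 2y) = 5·DFT(x) + 2·DFT(y)
= 5·[1, 4.0000-1.7321i, 4.0000+1.7321i] + 2·[2, 3.5000-2.5981i, 3.5000+2.5981i]

Computing element-wise:
Z[0] = 5·(1) + 2·(2) = 9
Z[1] = 5·(4.0000-1.7321i) + 2·(3.5000-2.5981i) = 27.0000-13.8567i
Z[2] = 5·(4.0000+1.7321i) + 2·(3.5000+2.5981i) = 27.0000+13.8567i

DFT(5x + 2y) = 5·X + 2·Y = [9, 27.0000-13.8567i, 27.0000+13.8567i]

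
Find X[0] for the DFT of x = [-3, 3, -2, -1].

X[0] = Σ(n=0 to 3) x[n] · ω_4^0 = Σ x[n]
= (-3) + (3) + (-2) + (-1)

X[0] = -3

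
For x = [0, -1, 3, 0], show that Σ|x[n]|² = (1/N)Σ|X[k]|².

Time domain:
Σ|x[n]|² = |0|² + |-1|² + |3|² + |0|² = 10.0000

Frequency domain:
(1/4)Σ|X[k]|² = (1/4)(|2|² + |-3+1i|² + |4|² + |-3-1i|²) = (1/4)·40.0000 = 10.0000

Both sides agree, confirming Parseval's theorem.

Σ|x[n]|² = (1/N)Σ|X[k]|² = 10.0000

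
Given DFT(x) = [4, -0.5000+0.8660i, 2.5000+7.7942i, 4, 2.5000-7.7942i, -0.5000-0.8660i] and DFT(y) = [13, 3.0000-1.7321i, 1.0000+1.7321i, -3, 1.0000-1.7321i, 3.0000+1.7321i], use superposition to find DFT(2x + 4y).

By linearity: DFT(2x + 4y) = 2·DFT(x) + 4·DFT(y)
= 2·[4, -0.5000+0.8660i, 2.5000+7.7942i, 4, 2.5000-7.7942i, -0.5000-0.8660i] + 4·[13, 3.0000-1.7321i, 1.0000+1.7321i, -3, 1.0000-1.7321i, 3.0000+1.7321i]

Computing element-wise:
Z[0] = 2·(4) + 4·(13) = 60
Z[1] = 2·(-0.5000+0.8660i) + 4·(3.0000-1.7321i) = 11.0000-5.1964i
Z[2] = 2·(2.5000+7.7942i) + 4·(1.0000+1.7321i) = 9.0000+22.5168i
Z[3] = 2·(4) + 4·(-3) = -4
Z[4] = 2·(2.5000-7.7942i) + 4·(1.0000-1.7321i) = 9.0000-22.5168i
Z[5] = 2·(-0.5000-0.8660i) + 4·(3.0000+1.7321i) = 11.0000+5.1964i

DFT(2x + 4y) = 2·X + 4·Y = [60, 11.0000-5.1964i, 9.0000+22.5168i, -4, 9.0000-22.5168i, 11.0000+5.1964i]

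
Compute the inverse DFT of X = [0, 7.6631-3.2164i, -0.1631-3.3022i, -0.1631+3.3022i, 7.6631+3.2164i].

x[n] = (1/5) Σ(k=0 to 4) X[k] · e^(2πikn/5)

Computing each x[n]:
x[0] = 3
x[1] = 3
x[2] = -3
x[3] = -2
x[4] = -1

x = [3, 3, -3, -2, -1]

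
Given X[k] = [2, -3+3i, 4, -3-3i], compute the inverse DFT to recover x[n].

x[n] = (1/4) Σ(k=0 to 3) X[k] · e^(2πikn/4)

Computing each x[n]:
x[0] = 0
x[1] = -2
x[2] = 3
x[3] = 1

x = [0, -2, 3, 1]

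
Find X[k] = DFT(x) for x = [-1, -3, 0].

X[k] = Σ(n=0 to 2) x[n] · ω_3^(nk)
where ω_3 = e^(-2πi/3)

Computing each X[k]:
X[0] = -4
X[1] = 0.5000+2.5981i
X[2] = 0.5000-2.5981i

X = [-4, 0.5000+2.5981i, 0.5000-2.5981i]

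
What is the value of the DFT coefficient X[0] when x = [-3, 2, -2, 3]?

X[0] = Σ(n=0 to 3) x[n] · ω_4^0 = Σ x[n]
= (-3) + (2) + (-2) + (3)

X[0] = 0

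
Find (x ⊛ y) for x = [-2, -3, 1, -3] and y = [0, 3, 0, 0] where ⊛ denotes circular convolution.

(x ⊛ y)[n] = Σ(m=0 to 3) x[m] · y[(n-m) mod 4]

Computing each output sample:
(x ⊛ y)[0] = -9
(x ⊛ y)[1] = -6
(x ⊛ y)[2] = -9
(x ⊛ y)[3] = 3

x ⊛ y = [-9, -6, -9, 3]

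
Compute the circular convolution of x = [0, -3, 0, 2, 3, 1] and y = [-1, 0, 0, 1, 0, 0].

(x ⊛ y)[n] = Σ(m=0 to 5) x[m] · y[(n-m) mod 6]

Computing each output sample:
(x ⊛ y)[0] = 2
(x ⊛ y)[1] = 6
(x ⊛ y)[2] = 1
(x ⊛ y)[3] = -2
(x ⊛ y)[4] = -6
(x ⊛ y)[5] = -1

x ⊛ y = [2, 6, 1, -2, -6, -1]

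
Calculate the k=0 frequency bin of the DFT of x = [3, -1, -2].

X[0] = Σ(n=0 to 2) x[n] · ω_3^0 = Σ x[n]
= (3) + (-1) + (-2)

X[0] = 0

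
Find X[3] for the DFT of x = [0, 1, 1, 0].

X[3] = Σ(n=0 to 3) x[n] · ω_4^(3n) where ω_4 = e^(-2πi/4)
= (0)·ω_4^0 + (1)·ω_4^3 + (1)·ω_4^6 + (0)·ω_4^9

X[3] = -1+1i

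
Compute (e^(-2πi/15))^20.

Since ω_15^15 = 1, powers reduce modulo 15.
20 mod 15 = 5
So ω_15^20 = ω_15^5 = e^(-2πi·5/15)

ω_15^20 = ω_15^5 = -0.5000-0.8660i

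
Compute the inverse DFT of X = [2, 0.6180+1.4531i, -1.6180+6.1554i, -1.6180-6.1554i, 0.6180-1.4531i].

x[n] = (1/5) Σ(k=0 to 4) X[k] · e^(2πikn/5)

Computing each x[n]:
x[0] = 0
x[1] = -1
x[2] = 2
x[3] = -2
x[4] = 3

x = [0, -1, 2, -2, 3]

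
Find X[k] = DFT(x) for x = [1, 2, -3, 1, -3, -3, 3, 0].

X[k] = Σ(n=0 to 7) x[n] · ω_8^(nk)
where ω_8 = e^(-2πi/8)

Computing each X[k]:
X[0] = -2
X[1] = 6.8284+1.7574i
X[2] = -2+2i
X[3] = 1.1716-10.2426i
X[4] = -2
X[5] = 1.1716+10.2426i
X[6] = -2-2i
X[7] = 6.8284-1.7574i

X = [-2, 6.8284+1.7574i, -2+2i, 1.1716-10.2426i, -2, 1.1716+10.2426i, -2-2i, 6.8284-1.7574i]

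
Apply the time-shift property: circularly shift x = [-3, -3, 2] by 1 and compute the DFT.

Time shift by 1: X_shifted[k] = ω_3^(1k) · X[k]
Shifted x = [2, -3, -3]

DFT(x[n-1]) = [-4, 5, 5]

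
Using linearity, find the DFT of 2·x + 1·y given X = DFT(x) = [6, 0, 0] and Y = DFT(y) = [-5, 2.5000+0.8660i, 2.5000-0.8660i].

By linearity: DFT(2x + 1y) = 2·DFT(x) + 1·DFT(y)
= 2·[6, 0, 0] + 1·[-5, 2.5000+0.8660i, 2.5000-0.8660i]

Computing element-wise:
Z[0] = 2·(6) + 1·(-5) = 7
Z[1] = 2·(0) + 1·(2.5000+0.8660i) = 2.5000+0.8660i
Z[2] = 2·(0) + 1·(2.5000-0.8660i) = 2.5000-0.8660i

DFT(2x + 1y) = 2·X + 1·Y = [7, 2.5000+0.8660i, 2.5000-0.8660i]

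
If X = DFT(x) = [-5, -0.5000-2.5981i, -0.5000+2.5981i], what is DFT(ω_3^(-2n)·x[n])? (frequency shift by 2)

Modulation property: DFT(ω_3^(-2n)·x[n]) = X[(k-2) mod 3], so circularly shift X by 2 positions.

X[k-2] = [-0.5000-2.5981i, -0.5000+2.5981i, -5]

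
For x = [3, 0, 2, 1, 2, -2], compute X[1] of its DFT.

X[1] = Σ(n=0 to 5) x[n] · ω_6^(1n) where ω_6 = e^(-2πi/6)
= (3)·ω_6^0 + (0)·ω_6^1 + (2)·ω_6^2 + (1)·ω_6^3 + (2)·ω_6^4 + (-2)·ω_6^5

X[1] = -1.0000-1.7321i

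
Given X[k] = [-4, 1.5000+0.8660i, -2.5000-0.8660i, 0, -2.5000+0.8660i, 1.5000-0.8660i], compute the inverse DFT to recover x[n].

x[n] = (1/6) Σ(k=0 to 5) X[k] · e^(2πikn/6)

Computing each x[n]:
x[0] = -1
x[1] = 0
x[2] = -1
x[3] = -2
x[4] = 0
x[5] = 0

x = [-1, 0, -1, -2, 0, 0]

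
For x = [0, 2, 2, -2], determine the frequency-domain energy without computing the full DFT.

Parseval: Σ|x[n]|² = (1/N)Σ|X[k]|², so Σ|X[k]|² = N·Σ|x[n]|² = 4·12.0000

Σ|X[k]|² = N·Σ|x[n]|² = 4·12.0000 = 48.0000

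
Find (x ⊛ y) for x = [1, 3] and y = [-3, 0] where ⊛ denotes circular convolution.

(x ⊛ y)[n] = Σ(m=0 to 1) x[m] · y[(n-m) mod 2]

Computing each output sample:
(x ⊛ y)[0] = -3
(x ⊛ y)[1] = -9

x ⊛ y = [-3, -9]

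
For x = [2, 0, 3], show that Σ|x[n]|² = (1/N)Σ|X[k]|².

Time domain:
Σ|x[n]|² = |2|² + |0|² + |3|² = 13.0000

Frequency domain:
(1/3)Σ|X[k]|² = (1/3)(|5|² + |0.5000+2.5981i|² + |0.5000-2.5981i|²) = (1/3)·39.0000 = 13.0000

Both sides agree, confirming Parseval's theorem.

Σ|x[n]|² = (1/N)Σ|X[k]|² = 13.0000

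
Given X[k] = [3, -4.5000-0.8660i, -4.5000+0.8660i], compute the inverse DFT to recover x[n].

x[n] = (1/3) Σ(k=0 to 2) X[k] · e^(2πikn/3)

Computing each x[n]:
x[0] = -2
x[1] = 3
x[2] = 2

x = [-2, 3, 2]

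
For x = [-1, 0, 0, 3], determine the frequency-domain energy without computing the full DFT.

Parseval: Σ|x[n]|² = (1/N)Σ|X[k]|², so Σ|X[k]|² = N·Σ|x[n]|² = 4·10.0000

Σ|X[k]|² = N·Σ|x[n]|² = 4·10.0000 = 40.0000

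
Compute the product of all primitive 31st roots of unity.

The primitive 31st roots of unity are ω_31^k for k coprime to 31: k ∈ {1, 2, 3, 4, 5, 6, 7, 8, 9, 10, 11, 12, 13, 14, 15, 16, 17, 18, 19, 20, 21, 22, 23, 24, 25, 26, 27, 28, 29, 30}
Their product equals the constant term of the cyclotomic polynomial Φ_31(x) up to sign.
For n ≥ 3, the product of all primitive nth roots of unity is 1. (For n=1 it is 1; for n=2 it is -1.)

1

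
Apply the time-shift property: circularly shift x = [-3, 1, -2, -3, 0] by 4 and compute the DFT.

Time shift by 4: X_shifted[k] = ω_5^(4k) · X[k]
Shifted x = [1, -2, -3, 0, -3]

DFT(x[n-4]) = [-7, 1.8820+0.8123i, 4.1180-3.4410i, 4.1180+3.4410i, 1.8820-0.8123i]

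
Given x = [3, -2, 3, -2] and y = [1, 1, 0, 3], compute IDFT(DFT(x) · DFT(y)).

(x ⊛ y)[n] = Σ(m=0 to 3) x[m] · y[(n-m) mod 4]

Computing each output sample:
(x ⊛ y)[0] = -5
(x ⊛ y)[1] = 10
(x ⊛ y)[2] = -5
(x ⊛ y)[3] = 10

x ⊛ y = [-5, 10, -5, 10]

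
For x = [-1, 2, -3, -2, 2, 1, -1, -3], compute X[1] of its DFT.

X[1] = Σ(n=0 to 7) x[n] · ω_8^(1n) where ω_8 = e^(-2πi/8)
= (-1)·ω_8^0 + (2)·ω_8^1 + (-3)·ω_8^2 + (-2)·ω_8^3 + (2)·ω_8^4 + (1)·ω_8^5 + (-1)·ω_8^6 + (-3)·ω_8^7

X[1] = -3.0000+0.5858i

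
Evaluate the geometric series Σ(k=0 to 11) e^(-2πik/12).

Sum of all nth roots of unity equals 0 for n > 1 (geometric series with r ≠ 1).

0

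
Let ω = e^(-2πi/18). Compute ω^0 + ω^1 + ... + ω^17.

Sum of all nth roots of unity equals 0 for n > 1 (geometric series with r ≠ 1).

0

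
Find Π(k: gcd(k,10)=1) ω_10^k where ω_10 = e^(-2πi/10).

The primitive 10th roots of unity are ω_10^k for k coprime to 10: k ∈ {1, 3, 7, 9}
Their product equals the constant term of the cyclotomic polynomial Φ_10(x) up to sign.
For n ≥ 3, the product of all primitive nth roots of unity is 1. (For n=1 it is 1; for n=2 it is -1.)

1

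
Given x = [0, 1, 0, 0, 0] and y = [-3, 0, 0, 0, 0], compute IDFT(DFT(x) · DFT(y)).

(x ⊛ y)[n] = Σ(m=0 to 4) x[m] · y[(n-m) mod 5]

Computing each output sample:
(x ⊛ y)[0] = 0
(x ⊛ y)[1] = -3
(x ⊛ y)[2] = 0
(x ⊛ y)[3] = 0
(x ⊛ y)[4] = 0

x ⊛ y = [0, -3, 0, 0, 0]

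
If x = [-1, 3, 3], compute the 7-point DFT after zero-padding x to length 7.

Original 3-point DFT: [5, -4, -4]
Zero-padded 7-point DFT provides frequency interpolation.

DFT_7([x, 0, ...]) = [5, 0.2029-5.2703i, -4.3705-1.6231i, -1.8324+1.0438i, -1.8324-1.0438i, -4.3705+1.6231i, 0.2029+5.2703i]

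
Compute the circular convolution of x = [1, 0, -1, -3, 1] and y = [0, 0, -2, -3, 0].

(x ⊛ y)[n] = Σ(m=0 to 4) x[m] · y[(n-m) mod 5]

Computing each output sample:
(x ⊛ y)[0] = 9
(x ⊛ y)[1] = 7
(x ⊛ y)[2] = -5
(x ⊛ y)[3] = -3
(x ⊛ y)[4] = 2

x ⊛ y = [9, 7, -5, -3, 2]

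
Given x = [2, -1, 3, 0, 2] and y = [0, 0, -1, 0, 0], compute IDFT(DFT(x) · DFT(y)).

(x ⊛ y)[n] = Σ(m=0 to 4) x[m] · y[(n-m) mod 5]

Computing each output sample:
(x ⊛ y)[0] = 0
(x ⊛ y)[1] = -2
(x ⊛ y)[2] = -2
(x ⊛ y)[3] = 1
(x ⊛ y)[4] = -3

x ⊛ y = [0, -2, -2, 1, -3]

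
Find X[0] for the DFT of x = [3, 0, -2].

X[0] = Σ(n=0 to 2) x[n] · ω_3^0 = Σ x[n]
= (3) + (0) + (-2)

X[0] = 1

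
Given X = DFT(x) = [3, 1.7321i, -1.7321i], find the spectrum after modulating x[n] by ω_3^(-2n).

Modulation property: DFT(ω_3^(-2n)·x[n]) = X[(k-2) mod 3], so circularly shift X by 2 positions.

X[k-2] = [1.7321i, -1.7321i, 3]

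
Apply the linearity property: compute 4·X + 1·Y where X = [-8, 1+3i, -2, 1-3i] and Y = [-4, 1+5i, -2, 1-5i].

By linearity: DFT(4x + 1y) = 4·DFT(x) + 1·DFT(y)
= 4·[-8, 1+3i, -2, 1-3i] + 1·[-4, 1+5i, -2, 1-5i]

Computing element-wise:
Z[0] = 4·(-8) + 1·(-4) = -36
Z[1] = 4·(1+3i) + 1·(1+5i) = 5+17i
Z[2] = 4·(-2) + 1·(-2) = -10
Z[3] = 4·(1-3i) + 1·(1-5i) = 5-17i

DFT(4x + 1y) = 4·X + 1·Y = [-36, 5+17i, -10, 5-17i]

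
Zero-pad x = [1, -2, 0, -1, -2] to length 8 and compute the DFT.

Original 5-point DFT: [-4, 0.5729-0.5878i, 3.9271+0.9511i, 3.9271-0.9511i, 0.5729+0.5878i]
Zero-padded 8-point DFT provides frequency interpolation.

DFT_8([x, 0, ...]) = [-4, 2.2929+2.1213i, -1+1i, 3.7071+2.1213i, 2, 3.7071-2.1213i, -1-1i, 2.2929-2.1213i]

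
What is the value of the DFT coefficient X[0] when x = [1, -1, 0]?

X[0] = Σ(n=0 to 2) x[n] · ω_3^0 = Σ x[n]
= (1) + (-1) + (0)

X[0] = 0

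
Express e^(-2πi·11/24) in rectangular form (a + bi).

ω_24^11 = e^(-2πi·11/24)
= cos(-2π·11/24) + i·sin(-2π·11/24)
= cos(-22π/24) + i·sin(-22π/24)

ω_24^11 = cos(-22π/24) + i·sin(-22π/24) = -0.9659-0.2588i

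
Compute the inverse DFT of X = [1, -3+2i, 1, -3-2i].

x[n] = (1/4) Σ(k=0 to 3) X[k] · e^(2πikn/4)

Computing each x[n]:
x[0] = -1
x[1] = -1
x[2] = 2
x[3] = 1

x = [-1, -1, 2, 1]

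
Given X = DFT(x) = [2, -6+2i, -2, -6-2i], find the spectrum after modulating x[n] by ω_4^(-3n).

Modulation property: DFT(ω_4^(-3n)·x[n]) = X[(k-3) mod 4], so circularly shift X by 3 positions.

X[k-3] = [-6+2i, -2, -6-2i, 2]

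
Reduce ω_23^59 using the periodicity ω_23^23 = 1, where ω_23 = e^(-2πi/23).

Since ω_23^23 = 1, powers reduce modulo 23.
59 mod 23 = 13
So ω_23^59 = ω_23^13 = e^(-2πi·13/23)

ω_23^59 = ω_23^13 = -0.9172+0.3984i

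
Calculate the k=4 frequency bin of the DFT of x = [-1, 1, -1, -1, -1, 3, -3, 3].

X[4] = Σ(n=0 to 7) x[n] · ω_8^(4n) where ω_8 = e^(-2πi/8)
= (-1)·ω_8^0 + (1)·ω_8^4 + (-1)·ω_8^8 + (-1)·ω_8^12 + (-1)·ω_8^16 + (3)·ω_8^20 + (-3)·ω_8^24 + (3)·ω_8^28

X[4] = -12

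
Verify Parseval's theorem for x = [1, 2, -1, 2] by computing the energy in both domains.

Time domain:
Σ|x[n]|² = |1|² + |2|² + |-1|² + |2|² = 10.0000

Frequency domain:
(1/4)Σ|X[k]|² = (1/4)(|4|² + |2|² + |-4|² + |2|²) = (1/4)·40.0000 = 10.0000

Both sides agree, confirming Parseval's theorem.

Σ|x[n]|² = (1/N)Σ|X[k]|² = 10.0000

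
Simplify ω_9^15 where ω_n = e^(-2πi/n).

Since ω_9^9 = 1, powers reduce modulo 9.
15 mod 9 = 6
So ω_9^15 = ω_9^6 = e^(-2πi·6/9)

ω_9^15 = ω_9^6 = -0.5000+0.8660i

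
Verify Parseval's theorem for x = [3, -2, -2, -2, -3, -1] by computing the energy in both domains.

Time domain:
Σ|x[n]|² = |3|² + |-2|² + |-2|² + |-2|² + |-3|² + |-1|² = 31.0000

Frequency domain:
(1/6)Σ|X[k]|² = (1/6)(|-7|² + |6|² + |5.0000+1.7321i|² + |3|² + |5.0000-1.7321i|² + |6|²) = (1/6)·186.0000 = 31.0000

Both sides agree, confirming Parseval's theorem.

Σ|x[n]|² = (1/N)Σ|X[k]|² = 31.0000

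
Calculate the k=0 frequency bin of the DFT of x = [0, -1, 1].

X[0] = Σ(n=0 to 2) x[n] · ω_3^0 = Σ x[n]
= (0) + (-1) + (1)

X[0] = 0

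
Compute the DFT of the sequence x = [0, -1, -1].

X[k] = Σ(n=0 to 2) x[n] · ω_3^(nk)
where ω_3 = e^(-2πi/3)

Computing each X[k]:
X[0] = -2
X[1] = 1
X[2] = 1

X = [-2, 1, 1]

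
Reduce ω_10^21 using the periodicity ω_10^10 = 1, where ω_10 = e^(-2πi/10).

Since ω_10^10 = 1, powers reduce modulo 10.
21 mod 10 = 1
So ω_10^21 = ω_10^1 = e^(-2πi·1/10)

ω_10^21 = ω_10^1 = 0.8090-0.5878i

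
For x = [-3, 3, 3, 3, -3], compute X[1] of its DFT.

X[1] = Σ(n=0 to 4) x[n] · ω_5^(1n) where ω_5 = e^(-2πi/5)
= (-3)·ω_5^0 + (3)·ω_5^1 + (3)·ω_5^2 + (3)·ω_5^3 + (-3)·ω_5^4

X[1] = -7.8541-5.7063i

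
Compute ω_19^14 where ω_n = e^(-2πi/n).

ω_19^14 = e^(-2πi·14/19)
= cos(-2π·14/19) + i·sin(-2π·14/19)
= cos(-28π/19) + i·sin(-28π/19)

ω_19^14 = cos(-28π/19) + i·sin(-28π/19) = -0.0826+0.9966i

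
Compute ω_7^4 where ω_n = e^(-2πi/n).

ω_7^4 = e^(-2πi·4/7)
= cos(-2π·4/7) + i·sin(-2π·4/7)
= cos(-8π/7) + i·sin(-8π/7)

ω_7^4 = cos(-8π/7) + i·sin(-8π/7) = -0.9010+0.4339i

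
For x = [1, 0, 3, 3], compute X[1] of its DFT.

X[1] = Σ(n=0 to 3) x[n] · ω_4^(1n) where ω_4 = e^(-2πi/4)
= (1)·ω_4^0 + (0)·ω_4^1 + (3)·ω_4^2 + (3)·ω_4^3

X[1] = -2+3i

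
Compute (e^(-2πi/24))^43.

Since ω_24^24 = 1, powers reduce modulo 24.
43 mod 24 = 19
So ω_24^43 = ω_24^19 = e^(-2πi·19/24)

ω_24^43 = ω_24^19 = 0.2588+0.9659i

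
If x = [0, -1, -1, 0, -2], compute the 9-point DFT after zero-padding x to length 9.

Original 5-point DFT: [-4, -0.1180-0.3633i, 2.1180-1.5388i, 2.1180+1.5388i, -0.1180+0.3633i]
Zero-padded 9-point DFT provides frequency interpolation.

DFT_9([x, 0, ...]) = [-4, 0.9397+2.3116i, -0.7660+0.0413i, 2.0000+1.7321i, -0.1736-2.2704i, -0.1736+2.2704i, 2.0000-1.7321i, -0.7660-0.0413i, 0.9397-2.3116i]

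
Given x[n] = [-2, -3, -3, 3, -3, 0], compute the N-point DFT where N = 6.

X[k] = Σ(n=0 to 5) x[n] · ω_6^(nk)
where ω_6 = e^(-2πi/6)

Computing each X[k]:
X[0] = -8
X[1] = -3.5000+2.5981i
X[2] = 5.5000+2.5981i
X[3] = -8
X[4] = 5.5000-2.5981i
X[5] = -3.5000-2.5981i

X = [-8, -3.5000+2.5981i, 5.5000+2.5981i, -8, 5.5000-2.5981i, -3.5000-2.5981i]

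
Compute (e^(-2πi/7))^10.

Since ω_7^7 = 1, powers reduce modulo 7.
10 mod 7 = 3
So ω_7^10 = ω_7^3 = e^(-2πi·3/7)

ω_7^10 = ω_7^3 = -0.9010-0.4339i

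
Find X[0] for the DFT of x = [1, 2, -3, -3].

X[0] = Σ(n=0 to 3) x[n] · ω_4^0 = Σ x[n]
= (1) + (2) + (-3) + (-3)

X[0] = -3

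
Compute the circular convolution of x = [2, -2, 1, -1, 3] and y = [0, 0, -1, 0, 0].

(x ⊛ y)[n] = Σ(m=0 to 4) x[m] · y[(n-m) mod 5]

Computing each output sample:
(x ⊛ y)[0] = 1
(x ⊛ y)[1] = -3
(x ⊛ y)[2] = -2
(x ⊛ y)[3] = 2
(x ⊛ y)[4] = -1

x ⊛ y = [1, -3, -2, 2, -1]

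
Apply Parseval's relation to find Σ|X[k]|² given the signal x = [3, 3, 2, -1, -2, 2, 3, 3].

Parseval: Σ|x[n]|² = (1/N)Σ|X[k]|², so Σ|X[k]|² = N·Σ|x[n]|² = 8·49.0000

Σ|X[k]|² = N·Σ|x[n]|² = 8·49.0000 = 392.0000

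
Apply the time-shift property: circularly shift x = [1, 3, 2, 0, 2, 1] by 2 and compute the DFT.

Time shift by 2: X_shifted[k] = ω_6^(2k) · X[k]
Shifted x = [2, 1, 1, 3, 2, 0]

DFT(x[n-2]) = [9, -2, 3.0000-1.7321i, 1, 3.0000+1.7321i, -2]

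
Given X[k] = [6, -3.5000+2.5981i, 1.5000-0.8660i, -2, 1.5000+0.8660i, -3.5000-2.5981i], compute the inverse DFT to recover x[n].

x[n] = (1/6) Σ(k=0 to 5) X[k] · e^(2πikn/6)

Computing each x[n]:
x[0] = 0
x[1] = 0
x[2] = 0
x[3] = 3
x[4] = 2
x[5] = 1

x = [0, 0, 0, 3, 2, 1]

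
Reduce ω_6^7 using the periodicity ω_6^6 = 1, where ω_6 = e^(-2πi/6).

Since ω_6^6 = 1, powers reduce modulo 6.
7 mod 6 = 1
So ω_6^7 = ω_6^1 = e^(-2πi·1/6)

ω_6^7 = ω_6^1 = 0.5000-0.8660i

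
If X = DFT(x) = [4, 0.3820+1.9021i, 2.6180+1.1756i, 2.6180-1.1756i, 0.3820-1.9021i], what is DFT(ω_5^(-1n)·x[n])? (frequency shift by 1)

Modulation property: DFT(ω_5^(-1n)·x[n]) = X[(k-1) mod 5], so circularly shift X by 1 positions.

X[k-1] = [0.3820-1.9021i, 4, 0.3820+1.9021i, 2.6180+1.1756i, 2.6180-1.1756i]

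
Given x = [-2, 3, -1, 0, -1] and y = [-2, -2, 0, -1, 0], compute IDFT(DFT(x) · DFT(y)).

(x ⊛ y)[n] = Σ(m=0 to 4) x[m] · y[(n-m) mod 5]

Computing each output sample:
(x ⊛ y)[0] = 7
(x ⊛ y)[1] = -2
(x ⊛ y)[2] = -3
(x ⊛ y)[3] = 4
(x ⊛ y)[4] = -1

x ⊛ y = [7, -2, -3, 4, -1]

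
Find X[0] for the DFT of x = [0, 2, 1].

X[0] = Σ(n=0 to 2) x[n] · ω_3^0 = Σ x[n]
= (0) + (2) + (1)

X[0] = 3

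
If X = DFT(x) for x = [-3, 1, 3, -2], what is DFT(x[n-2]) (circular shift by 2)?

Time shift by 2: X_shifted[k] = ω_4^(2k) · X[k]
Shifted x = [3, -2, -3, 1]

DFT(x[n-2]) = [-1, 6+3i, 1, 6-3i]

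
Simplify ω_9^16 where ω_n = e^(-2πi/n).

Since ω_9^9 = 1, powers reduce modulo 9.
16 mod 9 = 7
So ω_9^16 = ω_9^7 = e^(-2πi·7/9)

ω_9^16 = ω_9^7 = 0.1736+0.9848i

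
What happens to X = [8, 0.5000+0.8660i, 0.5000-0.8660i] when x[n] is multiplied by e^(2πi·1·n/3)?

Modulation property: DFT(ω_3^(-1n)·x[n]) = X[(k-1) mod 3], so circularly shift X by 1 positions.

X[k-1] = [0.5000-0.8660i, 8, 0.5000+0.8660i]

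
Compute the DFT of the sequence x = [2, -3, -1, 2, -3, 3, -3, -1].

X[k] = Σ(n=0 to 7) x[n] · ω_8^(nk)
where ω_8 = e^(-2πi/8)

Computing each X[k]:
X[0] = -4
X[1] = -1.3640+0.1213i
X[2] = 3+1i
X[3] = 11.3640+4.1213i
X[4] = -6
X[5] = 11.3640-4.1213i
X[6] = 3-1i
X[7] = -1.3640-0.1213i

X = [-4, -1.3640+0.1213i, 3+1i, 11.3640+4.1213i, -6, 11.3640-4.1213i, 3-1i, -1.3640-0.1213i]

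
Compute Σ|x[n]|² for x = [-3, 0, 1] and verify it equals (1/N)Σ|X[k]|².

Time domain:
Σ|x[n]|² = |-3|² + |0|² + |1|² = 10.0000

Frequency domain:
(1/3)Σ|X[k]|² = (1/3)(|-2|² + |-3.5000+0.8660i|² + |-3.5000-0.8660i|²) = (1/3)·30.0000 = 10.0000

Both sides agree, confirming Parseval's theorem.

Σ|x[n]|² = (1/N)Σ|X[k]|² = 10.0000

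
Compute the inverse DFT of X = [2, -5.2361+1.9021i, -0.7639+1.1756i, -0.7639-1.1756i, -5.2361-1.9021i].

x[n] = (1/5) Σ(k=0 to 4) X[k] · e^(2πikn/5)

Computing each x[n]:
x[0] = -2
x[1] = -1
x[2] = 2
x[3] = 2
x[4] = 1

x = [-2, -1, 2, 2, 1]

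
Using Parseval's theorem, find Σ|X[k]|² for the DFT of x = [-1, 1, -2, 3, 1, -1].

Parseval: Σ|x[n]|² = (1/N)Σ|X[k]|², so Σ|X[k]|² = N·Σ|x[n]|² = 6·17.0000

Σ|X[k]|² = N·Σ|x[n]|² = 6·17.0000 = 102.0000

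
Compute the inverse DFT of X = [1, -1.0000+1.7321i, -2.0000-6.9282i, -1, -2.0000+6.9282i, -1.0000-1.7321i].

x[n] = (1/6) Σ(k=0 to 5) X[k] · e^(2πikn/6)

Computing each x[n]:
x[0] = -1
x[1] = 2
x[2] = -2
x[3] = 0
x[4] = 3
x[5] = -1

x = [-1, 2, -2, 0, 3, -1]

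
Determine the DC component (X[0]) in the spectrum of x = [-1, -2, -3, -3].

X[0] = Σ(n=0 to 3) x[n] · ω_4^0 = Σ x[n]
= (-1) + (-2) + (-3) + (-3)

X[0] = -9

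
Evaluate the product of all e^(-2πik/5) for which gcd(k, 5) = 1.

The primitive 5th roots of unity are ω_5^k for k coprime to 5: k ∈ {1, 2, 3, 4}
Their product equals the constant term of the cyclotomic polynomial Φ_5(x) up to sign.
For n ≥ 3, the product of all primitive nth roots of unity is 1. (For n=1 it is 1; for n=2 it is -1.)

1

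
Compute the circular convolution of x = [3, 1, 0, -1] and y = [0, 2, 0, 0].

(x ⊛ y)[n] = Σ(m=0 to 3) x[m] · y[(n-m) mod 4]

Computing each output sample:
(x ⊛ y)[0] = -2
(x ⊛ y)[1] = 6
(x ⊛ y)[2] = 2
(x ⊛ y)[3] = 0

x ⊛ y = [-2, 6, 2, 0]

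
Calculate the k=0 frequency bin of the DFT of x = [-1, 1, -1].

X[0] = Σ(n=0 to 2) x[n] · ω_3^0 = Σ x[n]
= (-1) + (1) + (-1)

X[0] = -1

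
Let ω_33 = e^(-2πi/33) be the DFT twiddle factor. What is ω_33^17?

ω_33^17 = e^(-2πi·17/33)
= cos(-2π·17/33) + i·sin(-2π·17/33)
= cos(-34π/33) + i·sin(-34π/33)

ω_33^17 = cos(-34π/33) + i·sin(-34π/33) = -0.9955+0.0951i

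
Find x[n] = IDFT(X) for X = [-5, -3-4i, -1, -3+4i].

x[n] = (1/4) Σ(k=0 to 3) X[k] · e^(2πikn/4)

Computing each x[n]:
x[0] = -3
x[1] = 1
x[2] = 0
x[3] = -3

x = [-3, 1, 0, -3]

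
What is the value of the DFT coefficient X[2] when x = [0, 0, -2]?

X[2] = Σ(n=0 to 2) x[n] · ω_3^(2n) where ω_3 = e^(-2πi/3)
= (0)·ω_3^0 + (0)·ω_3^2 + (-2)·ω_3^4

X[2] = 1.0000+1.7321i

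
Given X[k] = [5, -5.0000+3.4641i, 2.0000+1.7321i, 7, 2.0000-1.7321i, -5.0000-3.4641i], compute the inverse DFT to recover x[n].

x[n] = (1/6) Σ(k=0 to 5) X[k] · e^(2πikn/6)

Computing each x[n]:
x[0] = 1
x[1] = -3
x[2] = 2
x[3] = 2
x[4] = 3
x[5] = 0

x = [1, -3, 2, 2, 3, 0]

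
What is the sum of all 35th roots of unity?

Sum of all nth roots of unity equals 0 for n > 1 (geometric series with r ≠ 1).

0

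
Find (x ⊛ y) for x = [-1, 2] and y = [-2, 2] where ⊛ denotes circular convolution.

(x ⊛ y)[n] = Σ(m=0 to 1) x[m] · y[(n-m) mod 2]

Computing each output sample:
(x ⊛ y)[0] = 6
(x ⊛ y)[1] = -6

x ⊛ y = [6, -6]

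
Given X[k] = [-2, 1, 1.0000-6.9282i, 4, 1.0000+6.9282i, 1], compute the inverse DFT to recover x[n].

x[n] = (1/6) Σ(k=0 to 5) X[k] · e^(2πikn/6)

Computing each x[n]:
x[0] = 1
x[1] = 1
x[2] = -2
x[3] = -1
x[4] = 2
x[5] = -3

x = [1, 1, -2, -1, 2, -3]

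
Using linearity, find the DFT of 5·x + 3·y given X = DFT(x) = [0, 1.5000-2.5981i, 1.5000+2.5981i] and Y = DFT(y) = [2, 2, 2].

By linearity: DFT(5x + 3y) = 5·DFT(x) + 3·DFT(y)
= 5·[0, 1.5000-2.5981i, 1.5000+2.5981i] + 3·[2, 2, 2]

Computing element-wise:
Z[0] = 5·(0) + 3·(2) = 6
Z[1] = 5·(1.5000-2.5981i) + 3·(2) = 13.5000-12.9905i
Z[2] = 5·(1.5000+2.5981i) + 3·(2) = 13.5000+12.9905i

DFT(5x + 3y) = 5·X + 3·Y = [6, 13.5000-12.9905i, 13.5000+12.9905i]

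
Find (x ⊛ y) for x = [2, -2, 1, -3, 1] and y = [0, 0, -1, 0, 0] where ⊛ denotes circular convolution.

(x ⊛ y)[n] = Σ(m=0 to 4) x[m] · y[(n-m) mod 5]

Computing each output sample:
(x ⊛ y)[0] = 3
(x ⊛ y)[1] = -1
(x ⊛ y)[2] = -2
(x ⊛ y)[3] = 2
(x ⊛ y)[4] = -1

x ⊛ y = [3, -1, -2, 2, -1]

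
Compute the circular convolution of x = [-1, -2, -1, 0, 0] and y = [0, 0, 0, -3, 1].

(x ⊛ y)[n] = Σ(m=0 to 4) x[m] · y[(n-m) mod 5]

Computing each output sample:
(x ⊛ y)[0] = 1
(x ⊛ y)[1] = -1
(x ⊛ y)[2] = 0
(x ⊛ y)[3] = 3
(x ⊛ y)[4] = 5

x ⊛ y = [1, -1, 0, 3, 5]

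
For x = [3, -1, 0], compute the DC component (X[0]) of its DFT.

X[0] = Σ(n=0 to 2) x[n] · ω_3^0 = Σ x[n]
= (3) + (-1) + (0)

X[0] = 2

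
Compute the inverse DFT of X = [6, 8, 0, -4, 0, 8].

x[n] = (1/6) Σ(k=0 to 5) X[k] · e^(2πikn/6)

Computing each x[n]:
x[0] = 3
x[1] = 3
x[2] = -1
x[3] = -1
x[4] = -1
x[5] = 3

x = [3, 3, -1, -1, -1, 3]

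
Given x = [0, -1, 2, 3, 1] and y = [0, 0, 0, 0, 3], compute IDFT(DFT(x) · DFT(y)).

(x ⊛ y)[n] = Σ(m=0 to 4) x[m] · y[(n-m) mod 5]

Computing each output sample:
(x ⊛ y)[0] = -3
(x ⊛ y)[1] = 6
(x ⊛ y)[2] = 9
(x ⊛ y)[3] = 3
(x ⊛ y)[4] = 0

x ⊛ y = [-3, 6, 9, 3, 0]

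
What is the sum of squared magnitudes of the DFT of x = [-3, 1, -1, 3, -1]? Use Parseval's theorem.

Parseval: Σ|x[n]|² = (1/N)Σ|X[k]|², so Σ|X[k]|² = N·Σ|x[n]|² = 5·21.0000

Σ|X[k]|² = N·Σ|x[n]|² = 5·21.0000 = 105.0000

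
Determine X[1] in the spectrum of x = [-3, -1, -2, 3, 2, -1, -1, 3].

X[1] = Σ(n=0 to 7) x[n] · ω_8^(1n) where ω_8 = e^(-2πi/8)
= (-3)·ω_8^0 + (-1)·ω_8^1 + (-2)·ω_8^2 + (3)·ω_8^3 + (2)·ω_8^4 + (-1)·ω_8^5 + (-1)·ω_8^6 + (3)·ω_8^7

X[1] = -5+1i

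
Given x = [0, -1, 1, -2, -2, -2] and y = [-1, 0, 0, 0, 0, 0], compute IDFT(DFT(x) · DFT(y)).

(x ⊛ y)[n] = Σ(m=0 to 5) x[m] · y[(n-m) mod 6]

Computing each output sample:
(x ⊛ y)[0] = 0
(x ⊛ y)[1] = 1
(x ⊛ y)[2] = -1
(x ⊛ y)[3] = 2
(x ⊛ y)[4] = 2
(x ⊛ y)[5] = 2

x ⊛ y = [0, 1, -1, 2, 2, 2]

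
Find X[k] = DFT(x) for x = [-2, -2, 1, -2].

X[k] = Σ(n=0 to 3) x[n] · ω_4^(nk)
where ω_4 = e^(-2πi/4)

Computing each X[k]:
X[0] = -5
X[1] = -3
X[2] = 3
X[3] = -3

X = [-5, -3, 3, -3]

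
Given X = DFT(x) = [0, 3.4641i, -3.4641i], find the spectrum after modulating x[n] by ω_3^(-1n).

Modulation property: DFT(ω_3^(-1n)·x[n]) = X[(k-1) mod 3], so circularly shift X by 1 positions.

X[k-1] = [-3.4641i, 0, 3.4641i]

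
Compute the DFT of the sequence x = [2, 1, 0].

X[k] = Σ(n=0 to 2) x[n] · ω_3^(nk)
where ω_3 = e^(-2πi/3)

Computing each X[k]:
X[0] = 3
X[1] = 1.5000-0.8660i
X[2] = 1.5000+0.8660i

X = [3, 1.5000-0.8660i, 1.5000+0.8660i]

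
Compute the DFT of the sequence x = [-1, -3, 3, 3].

X[k] = Σ(n=0 to 3) x[n] · ω_4^(nk)
where ω_4 = e^(-2πi/4)

Computing each X[k]:
X[0] = 2
X[1] = -4+6i
X[2] = 2
X[3] = -4-6i

X = [2, -4+6i, 2, -4-6i]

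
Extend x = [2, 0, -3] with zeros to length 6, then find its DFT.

Original 3-point DFT: [-1, 3.5000-2.5981i, 3.5000+2.5981i]
Zero-padded 6-point DFT provides frequency interpolation.

DFT_6([x, 0, ...]) = [-1, 3.5000+2.5981i, 3.5000-2.5981i, -1, 3.5000+2.5981i, 3.5000-2.5981i]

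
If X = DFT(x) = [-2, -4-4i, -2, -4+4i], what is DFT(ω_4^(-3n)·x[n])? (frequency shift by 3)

Modulation property: DFT(ω_4^(-3n)·x[n]) = X[(k-3) mod 4], so circularly shift X by 3 positions.

X[k-3] = [-4-4i, -2, -4+4i, -2]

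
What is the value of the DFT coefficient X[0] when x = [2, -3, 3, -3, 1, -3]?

X[0] = Σ(n=0 to 5) x[n] · ω_6^0 = Σ x[n]
= (2) + (-3) + (3) + (-3) + (1) + (-3)

X[0] = -3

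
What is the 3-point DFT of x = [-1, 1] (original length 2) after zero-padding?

Original 2-point DFT: [0, -2]
Zero-padded 3-point DFT provides frequency interpolation.

DFT_3([x, 0, ...]) = [0, -1.5000-0.8660i, -1.5000+0.8660i]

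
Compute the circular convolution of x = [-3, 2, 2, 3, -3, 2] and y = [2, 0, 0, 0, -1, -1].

(x ⊛ y)[n] = Σ(m=0 to 5) x[m] · y[(n-m) mod 6]

Computing each output sample:
(x ⊛ y)[0] = -10
(x ⊛ y)[1] = -1
(x ⊛ y)[2] = 4
(x ⊛ y)[3] = 7
(x ⊛ y)[4] = -5
(x ⊛ y)[5] = 5

x ⊛ y = [-10, -1, 4, 7, -5, 5]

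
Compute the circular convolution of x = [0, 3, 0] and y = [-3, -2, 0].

(x ⊛ y)[n] = Σ(m=0 to 2) x[m] · y[(n-m) mod 3]

Computing each output sample:
(x ⊛ y)[0] = 0
(x ⊛ y)[1] = -9
(x ⊛ y)[2] = -6

x ⊛ y = [0, -9, -6]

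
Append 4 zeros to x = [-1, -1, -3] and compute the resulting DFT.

Original 3-point DFT: [-5, 1.0000-1.7321i, 1.0000+1.7321i]
Zero-padded 7-point DFT provides frequency interpolation.

DFT_7([x, 0, ...]) = [-5, -0.9559+3.7066i, 1.9254-0.3267i, -1.9695-1.9116i, -1.9695+1.9116i, 1.9254+0.3267i, -0.9559-3.7066i]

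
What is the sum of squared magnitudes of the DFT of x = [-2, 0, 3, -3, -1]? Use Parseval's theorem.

Parseval: Σ|x[n]|² = (1/N)Σ|X[k]|², so Σ|X[k]|² = N·Σ|x[n]|² = 5·23.0000

Σ|X[k]|² = N·Σ|x[n]|² = 5·23.0000 = 115.0000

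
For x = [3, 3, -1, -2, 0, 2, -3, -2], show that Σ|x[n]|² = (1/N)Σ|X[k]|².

Time domain:
Σ|x[n]|² = |3|² + |3|² + |-1|² + |-2|² + |0|² + |2|² + |-3|² + |-2|² = 40.0000

Frequency domain:
(1/8)Σ|X[k]|² = (1/8)(|0|² + |3.7071-2.7071i|² + |7-9i|² + |2.2929+1.2929i|² + |-2|² + |2.2929-1.2929i|² + |7+9i|² + |3.7071+2.7071i|²) = (1/8)·320.0000 = 40.0000

Both sides agree, confirming Parseval's theorem.

Σ|x[n]|² = (1/N)Σ|X[k]|² = 40.0000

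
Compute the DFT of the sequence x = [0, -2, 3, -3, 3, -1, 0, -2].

X[k] = Σ(n=0 to 7) x[n] · ω_8^(nk)
where ω_8 = e^(-2πi/8)

Computing each X[k]:
X[0] = -2
X[1] = -3.0000-1.5858i
X[2] = -2i
X[3] = -3.0000+4.4142i
X[4] = 14
X[5] = -3.0000-4.4142i
X[6] = 2i
X[7] = -3.0000+1.5858i

X = [-2, -3.0000-1.5858i, -2i, -3.0000+4.4142i, 14, -3.0000-4.4142i, 2i, -3.0000+1.5858i]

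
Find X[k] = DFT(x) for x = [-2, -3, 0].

X[k] = Σ(n=0 to 2) x[n] · ω_3^(nk)
where ω_3 = e^(-2πi/3)

Computing each X[k]:
X[0] = -5
X[1] = -0.5000+2.5981i
X[2] = -0.5000-2.5981i

X = [-5, -0.5000+2.5981i, -0.5000-2.5981i]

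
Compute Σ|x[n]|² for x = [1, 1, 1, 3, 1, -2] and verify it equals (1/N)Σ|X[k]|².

Time domain:
Σ|x[n]|² = |1|² + |1|² + |1|² + |3|² + |1|² + |-2|² = 17.0000

Frequency domain:
(1/6)Σ|X[k]|² = (1/6)(|5|² + |-3.5000-2.5981i|² + |3.5000-2.5981i|² + |1|² + |3.5000+2.5981i|² + |-3.5000+2.5981i|²) = (1/6)·102.0000 = 17.0000

Both sides agree, confirming Parseval's theorem.

Σ|x[n]|² = (1/N)Σ|X[k]|² = 17.0000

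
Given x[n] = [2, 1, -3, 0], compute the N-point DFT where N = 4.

X[k] = Σ(n=0 to 3) x[n] · ω_4^(nk)
where ω_4 = e^(-2πi/4)

Computing each X[k]:
X[0] = 0
X[1] = 5-1i
X[2] = -2
X[3] = 5+1i

X = [0, 5-1i, -2, 5+1i]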